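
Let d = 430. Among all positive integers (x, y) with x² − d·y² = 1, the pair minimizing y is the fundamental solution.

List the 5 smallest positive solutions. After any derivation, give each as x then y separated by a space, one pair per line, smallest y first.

d=430: √d = [20; 1,2,1,3,1,…,2,1,40] (ℓ=14, even), read p_13/q_13
step 0: (20, 1)  from 20·(1,0) + (0,1)
…
step 3: (83, 4)  from 1·(62,3) + (21,1)
…
step 10: (599138, 28893)  from 3·(155233,7486) + (133439,6435)
…
step 12: (2107880, 101651)  from 2·(754371,36379) + (599138,28893)
step 13: (2862251, 138030)  from 1·(2107880,101651) + (754371,36379)
(x₁, y₁) = (2862251, 138030);  2862251² − 430·138030² = 1 ✓
(2862251+138030√430)^2 = 16384961574001 + 790153011060√430
(2862251+138030√430)^3 = 93795745300289010251 + 4523232492118854090√430
(2862251+138030√430)^4 = 536933931562978654798296001 + 25893253447598574322902120√430
(2862251+138030√430)^5 = 3073679365100040639604854765306251 + 148225981147280410676109712890150√430

2862251 138030
16384961574001 790153011060
93795745300289010251 4523232492118854090
536933931562978654798296001 25893253447598574322902120
3073679365100040639604854765306251 148225981147280410676109712890150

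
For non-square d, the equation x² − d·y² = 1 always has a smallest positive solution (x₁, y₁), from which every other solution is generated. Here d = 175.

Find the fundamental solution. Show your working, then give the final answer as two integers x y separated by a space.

[13; 4,2,1,2,4,26] for √175; ℓ=6 ⇒ convergent index 5
step 0: (13, 1)  from 13·(1,0) + (0,1)
…
step 4: (463, 35)  from 2·(172,13) + (119,9)
step 5: (2024, 153)  from 4·(463,35) + (172,13)
(x₁, y₁) = (2024, 153);  2024² − 175·153² = 1 ✓

2024 153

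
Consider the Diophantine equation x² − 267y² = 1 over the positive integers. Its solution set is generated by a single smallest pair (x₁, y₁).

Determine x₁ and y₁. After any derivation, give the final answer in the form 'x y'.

2402 147

[16; 2,1,15,1,2,32] for √267; ℓ=6 ⇒ convergent index 5
i=0: a=16 ⇒ p=16, q=1
i=1: a=2 ⇒ p=33, q=2
i=2: a=1 ⇒ p=49, q=3
…
i=4: a=1 ⇒ p=817, q=50
i=5: a=2 ⇒ p=2402, q=147
(x₁, y₁) = (2402, 147);  2402² − 267·147² = 1 ✓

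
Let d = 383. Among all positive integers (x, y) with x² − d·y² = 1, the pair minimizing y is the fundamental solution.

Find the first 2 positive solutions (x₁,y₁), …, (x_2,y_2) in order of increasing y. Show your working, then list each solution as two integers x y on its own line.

√383 → a₀=19, period (1,1,3,19,3,1,1,38); ℓ=8 even so k=7
k=0  a_k=19  p_k/q_k = 19/1
k=1  a_k=1  p_k/q_k = 20/1
…
k=5  a_k=3  p_k/q_k = 8063/412
k=6  a_k=1  p_k/q_k = 10705/547
k=7  a_k=1  p_k/q_k = 18768/959
→ (18768, 959).  Check: 18768²=352237824, 383·959²=352237823, difference 1.
(x_2, y_2) = (18768·18768 + 383·959·959, 18768·959 + 959·18768) = (704475647, 35997024)

18768 959
704475647 35997024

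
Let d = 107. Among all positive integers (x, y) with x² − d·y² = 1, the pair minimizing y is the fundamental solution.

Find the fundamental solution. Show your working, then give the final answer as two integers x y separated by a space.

[10; 2,1,9,1,2,20] for √107; ℓ=6 ⇒ convergent index 5
a_0=10:  p_0=10·1+0=10,  q_0=10·0+1=1
…
a_2=1:  p_2=1·21+10=31,  q_2=1·2+1=3
…
a_4=1:  p_4=1·300+31=331,  q_4=1·29+3=32
a_5=2:  p_5=2·331+300=962,  q_5=2·32+29=93
fundamental: x₁=962, y₁=93  (since 925444 − 107·8649 = 1)

962 93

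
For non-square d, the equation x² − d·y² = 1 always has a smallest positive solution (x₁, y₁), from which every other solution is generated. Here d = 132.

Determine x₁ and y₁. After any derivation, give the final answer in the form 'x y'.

23 2

d=132: √d = [11; 2,22] (ℓ=2, even), read p_1/q_1
step 0: (11, 1)  from 11·(1,0) + (0,1)
step 1: (23, 2)  from 2·(11,1) + (1,0)
(x₁, y₁) = (23, 2);  23² − 132·2² = 1 ✓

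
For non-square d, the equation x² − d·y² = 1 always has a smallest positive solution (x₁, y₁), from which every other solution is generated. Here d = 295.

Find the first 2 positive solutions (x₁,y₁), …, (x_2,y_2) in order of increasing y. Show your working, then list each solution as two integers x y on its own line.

2024999 117900
8201241900001 477494764200

[17; 5,1,2,3,2,6,2,3,2,1,5,34] for √295; ℓ=12 ⇒ convergent index 11
k=0  a_k=17  p_k/q_k = 17/1
…
k=7  a_k=2  p_k/q_k = 31208/1817
…
k=10  a_k=1  p_k/q_k = 355517/20699
k=11  a_k=5  p_k/q_k = 2024999/117900
→ (2024999, 117900).  Check: 2024999²=4100620950001, 295·117900²=4100620950000, difference 1.
(x_2, y_2) = (2024999·2024999 + 295·117900·117900, 2024999·117900 + 117900·2024999) = (8201241900001, 477494764200)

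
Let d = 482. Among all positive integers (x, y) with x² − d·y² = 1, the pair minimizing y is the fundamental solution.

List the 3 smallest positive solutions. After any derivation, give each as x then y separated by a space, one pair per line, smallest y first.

483 22
466577 21252
450712899 20529410

√482 → a₀=21, period (1,20,1,42); ℓ=4 even so k=3
step 0: (21, 1)  from 21·(1,0) + (0,1)
step 1: (22, 1)  from 1·(21,1) + (1,0)
step 2: (461, 21)  from 20·(22,1) + (21,1)
step 3: (483, 22)  from 1·(461,21) + (22,1)
(x₁, y₁) = (483, 22);  483² − 482·22² = 1 ✓
(x_2, y_2) = (483·483 + 482·22·22, 483·22 + 22·483) = (466577, 21252)
(x_3, y_3) = (483·466577 + 482·22·21252, 483·21252 + 22·466577) = (450712899, 20529410)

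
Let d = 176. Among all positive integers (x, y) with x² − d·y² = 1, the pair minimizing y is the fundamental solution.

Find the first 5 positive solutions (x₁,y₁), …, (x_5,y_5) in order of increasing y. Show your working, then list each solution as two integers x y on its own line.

199 15
79201 5970
31521799 2376045
12545596801 945659940
4993116004999 376370280075

√176 → a₀=13, period (3,1,3,26); ℓ=4 even so k=3
a_0=13:  p_0=13·1+0=13,  q_0=13·0+1=1
a_1=3:  p_1=3·13+1=40,  q_1=3·1+0=3
a_2=1:  p_2=1·40+13=53,  q_2=1·3+1=4
a_3=3:  p_3=3·53+40=199,  q_3=3·4+3=15
fundamental: x₁=199, y₁=15  (since 39601 − 176·225 = 1)
(199+15√176)^2 = 79201 + 5970√176
(199+15√176)^3 = 31521799 + 2376045√176
(199+15√176)^4 = 12545596801 + 945659940√176
(199+15√176)^5 = 4993116004999 + 376370280075√176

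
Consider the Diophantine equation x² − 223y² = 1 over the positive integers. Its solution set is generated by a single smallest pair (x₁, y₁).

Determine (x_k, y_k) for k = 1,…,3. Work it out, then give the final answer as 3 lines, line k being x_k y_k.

224 15
100351 6720
44957024 3010545

√223 → a₀=14, period (1,13,1,28); ℓ=4 even so k=3
a_0=14:  p_0=14·1+0=14,  q_0=14·0+1=1
a_1=1:  p_1=1·14+1=15,  q_1=1·1+0=1
a_2=13:  p_2=13·15+14=209,  q_2=13·1+1=14
a_3=1:  p_3=1·209+15=224,  q_3=1·14+1=15
(x₁, y₁) = (224, 15);  224² − 223·15² = 1 ✓
(x_2, y_2) = (224·224 + 223·15·15, 224·15 + 15·224) = (100351, 6720)
(x_3, y_3) = (224·100351 + 223·15·6720, 224·6720 + 15·100351) = (44957024, 3010545)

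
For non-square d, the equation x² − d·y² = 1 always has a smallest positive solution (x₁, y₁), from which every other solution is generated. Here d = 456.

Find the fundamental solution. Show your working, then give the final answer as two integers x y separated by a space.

√456 = [21; 2,1,4,1,2,42, …], period ℓ=6 (even) → k=5
a_0=21:  p_0=21·1+0=21,  q_0=21·0+1=1
…
a_4=1:  p_4=1·299+64=363,  q_4=1·14+3=17
a_5=2:  p_5=2·363+299=1025,  q_5=2·17+14=48
fundamental: x₁=1025, y₁=48  (since 1050625 − 456·2304 = 1)

1025 48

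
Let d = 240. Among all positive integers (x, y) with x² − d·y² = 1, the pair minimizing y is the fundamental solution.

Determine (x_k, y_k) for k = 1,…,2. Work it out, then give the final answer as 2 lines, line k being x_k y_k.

[15; 2,30] for √240; ℓ=2 ⇒ convergent index 1
i=0: a=15 ⇒ p=15, q=1
i=1: a=2 ⇒ p=31, q=2
→ (31, 2).  Check: 31²=961, 240·2²=960, difference 1.
n=2: (31,2)∘(31,2) = (31·31+240·2·2, 31·2+2·31) = (1921,124)

31 2
1921 124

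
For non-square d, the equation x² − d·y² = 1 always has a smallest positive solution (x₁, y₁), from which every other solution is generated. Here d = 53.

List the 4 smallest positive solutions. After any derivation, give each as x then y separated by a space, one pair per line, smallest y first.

66249 9100
8777860001 1205731800
1163048894346249 159757052027300
154101652394311440001 21167489878307463600

√53 = [7; 3,1,1,3,14, …], period ℓ=5 (odd) → k=9
step 0: (7, 1)  from 7·(1,0) + (0,1)
step 1: (22, 3)  from 3·(7,1) + (1,0)
…
step 4: (182, 25)  from 3·(51,7) + (29,4)
step 5: (2599, 357)  from 14·(182,25) + (51,7)
…
step 7: (10578, 1453)  from 1·(7979,1096) + (2599,357)
step 8: (18557, 2549)  from 1·(10578,1453) + (7979,1096)
step 9: (66249, 9100)  from 3·(18557,2549) + (10578,1453)
→ (66249, 9100).  Check: 66249²=4388930001, 53·9100²=4388930000, difference 1.
k=2:  x_2 = 66249·66249+53·9100·9100 = 8777860001,  y_2 = 66249·9100+9100·66249 = 1205731800
k=3:  x_3 = 66249·8777860001+53·9100·1205731800 = 1163048894346249,  y_3 = 66249·1205731800+9100·8777860001 = 159757052027300
k=4:  x_4 = 66249·1163048894346249+53·9100·159757052027300 = 154101652394311440001,  y_4 = 66249·159757052027300+9100·1163048894346249 = 21167489878307463600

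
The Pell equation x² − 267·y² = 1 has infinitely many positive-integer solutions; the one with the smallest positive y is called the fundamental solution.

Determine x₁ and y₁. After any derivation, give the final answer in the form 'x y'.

2402 147

√267 = [16; 2,1,15,1,2,32, …], period ℓ=6 (even) → k=5
step 0: (16, 1)  from 16·(1,0) + (0,1)
…
step 2: (49, 3)  from 1·(33,2) + (16,1)
step 3: (768, 47)  from 15·(49,3) + (33,2)
step 4: (817, 50)  from 1·(768,47) + (49,3)
step 5: (2402, 147)  from 2·(817,50) + (768,47)
→ (2402, 147).  Check: 2402²=5769604, 267·147²=5769603, difference 1.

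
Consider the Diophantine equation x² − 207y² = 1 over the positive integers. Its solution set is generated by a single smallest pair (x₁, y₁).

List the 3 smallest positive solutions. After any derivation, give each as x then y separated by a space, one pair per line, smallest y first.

√207 → a₀=14, period (2,1,1,2,1,1,2,28); ℓ=8 even so k=7
step 0: (14, 1)  from 14·(1,0) + (0,1)
step 1: (29, 2)  from 2·(14,1) + (1,0)
step 2: (43, 3)  from 1·(29,2) + (14,1)
step 3: (72, 5)  from 1·(43,3) + (29,2)
step 4: (187, 13)  from 2·(72,5) + (43,3)
step 5: (259, 18)  from 1·(187,13) + (72,5)
step 6: (446, 31)  from 1·(259,18) + (187,13)
step 7: (1151, 80)  from 2·(446,31) + (259,18)
→ (1151, 80).  Check: 1151²=1324801, 207·80²=1324800, difference 1.
n=2: (1151,80)∘(1151,80) = (1151·1151+207·80·80, 1151·80+80·1151) = (2649601,184160)
n=3: (2649601,184160)∘(1151,80) = (1151·2649601+207·80·184160, 1151·184160+80·2649601) = (6099380351,423936240)

1151 80
2649601 184160
6099380351 423936240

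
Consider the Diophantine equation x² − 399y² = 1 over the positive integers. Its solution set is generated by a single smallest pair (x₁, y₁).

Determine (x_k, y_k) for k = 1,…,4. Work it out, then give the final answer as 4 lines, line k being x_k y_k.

√399 = [19; 1,38, …], period ℓ=2 (even) → k=1
a_0=19:  p_0=19·1+0=19,  q_0=19·0+1=1
a_1=1:  p_1=1·19+1=20,  q_1=1·1+0=1
fundamental: x₁=20, y₁=1  (since 400 − 399·1 = 1)
n=2: (20,1)∘(20,1) = (20·20+399·1·1, 20·1+1·20) = (799,40)
n=3: (799,40)∘(20,1) = (20·799+399·1·40, 20·40+1·799) = (31940,1599)
n=4: (31940,1599)∘(20,1) = (20·31940+399·1·1599, 20·1599+1·31940) = (1276801,63920)

20 1
799 40
31940 1599
1276801 63920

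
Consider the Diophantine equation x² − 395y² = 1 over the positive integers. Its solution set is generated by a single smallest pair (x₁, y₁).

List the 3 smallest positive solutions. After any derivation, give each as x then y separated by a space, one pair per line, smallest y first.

[19; 1,6,1,38] for √395; ℓ=4 ⇒ convergent index 3
a_0=19:  p_0=19·1+0=19,  q_0=19·0+1=1
…
a_2=6:  p_2=6·20+19=139,  q_2=6·1+1=7
a_3=1:  p_3=1·139+20=159,  q_3=1·7+1=8
(x₁, y₁) = (159, 8);  159² − 395·8² = 1 ✓
k=2:  x_2 = 159·159+395·8·8 = 50561,  y_2 = 159·8+8·159 = 2544
k=3:  x_3 = 159·50561+395·8·2544 = 16078239,  y_3 = 159·2544+8·50561 = 808984

159 8
50561 2544
16078239 808984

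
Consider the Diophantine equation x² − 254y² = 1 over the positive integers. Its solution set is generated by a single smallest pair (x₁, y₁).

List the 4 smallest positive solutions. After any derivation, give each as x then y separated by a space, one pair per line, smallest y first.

√254 → a₀=15, period (1,14,1,30); ℓ=4 even so k=3
step 0: (15, 1)  from 15·(1,0) + (0,1)
…
step 2: (239, 15)  from 14·(16,1) + (15,1)
step 3: (255, 16)  from 1·(239,15) + (16,1)
(x₁, y₁) = (255, 16);  255² − 254·16² = 1 ✓
k=2:  x_2 = 255·255+254·16·16 = 130049,  y_2 = 255·16+16·255 = 8160
k=3:  x_3 = 255·130049+254·16·8160 = 66324735,  y_3 = 255·8160+16·130049 = 4161584
k=4:  x_4 = 255·66324735+254·16·4161584 = 33825484801,  y_4 = 255·4161584+16·66324735 = 2122399680

255 16
130049 8160
66324735 4161584
33825484801 2122399680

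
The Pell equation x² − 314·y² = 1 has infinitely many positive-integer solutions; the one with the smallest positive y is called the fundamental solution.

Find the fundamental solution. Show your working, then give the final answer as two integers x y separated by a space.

392499 22150

√314 = [17; 1,2,1,1,2,1,34, …], period ℓ=7 (odd) → k=13
k=0  a_k=17  p_k/q_k = 17/1
k=1  a_k=1  p_k/q_k = 18/1
k=2  a_k=2  p_k/q_k = 53/3
…
k=4  a_k=1  p_k/q_k = 124/7
k=5  a_k=2  p_k/q_k = 319/18
k=6  a_k=1  p_k/q_k = 443/25
…
k=10  a_k=1  p_k/q_k = 62853/3547
…
k=12  a_k=2  p_k/q_k = 282617/15949
k=13  a_k=1  p_k/q_k = 392499/22150
→ (392499, 22150).  Check: 392499²=154055465001, 314·22150²=154055465000, difference 1.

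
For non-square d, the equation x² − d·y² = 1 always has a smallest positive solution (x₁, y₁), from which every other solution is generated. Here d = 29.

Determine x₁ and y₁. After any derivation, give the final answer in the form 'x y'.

9801 1820

√29 → a₀=5, period (2,1,1,2,10); ℓ=5 odd so k=9
step 0: (5, 1)  from 5·(1,0) + (0,1)
step 1: (11, 2)  from 2·(5,1) + (1,0)
step 2: (16, 3)  from 1·(11,2) + (5,1)
step 3: (27, 5)  from 1·(16,3) + (11,2)
step 4: (70, 13)  from 2·(27,5) + (16,3)
step 5: (727, 135)  from 10·(70,13) + (27,5)
step 6: (1524, 283)  from 2·(727,135) + (70,13)
step 7: (2251, 418)  from 1·(1524,283) + (727,135)
step 8: (3775, 701)  from 1·(2251,418) + (1524,283)
step 9: (9801, 1820)  from 2·(3775,701) + (2251,418)
→ (9801, 1820).  Check: 9801²=96059601, 29·1820²=96059600, difference 1.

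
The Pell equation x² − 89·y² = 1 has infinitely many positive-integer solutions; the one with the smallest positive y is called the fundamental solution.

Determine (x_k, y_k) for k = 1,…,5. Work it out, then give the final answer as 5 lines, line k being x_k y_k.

500001 53000
500002000001 53000106000
500003000004500001 53000212000159000
500004000010000008000001 53000318000530000212000
500005000017500025000012500001 53000424001113001060000265000

√89 = [9; 2,3,3,2,18, …], period ℓ=5 (odd) → k=9
a_0=9:  p_0=9·1+0=9,  q_0=9·0+1=1
a_1=2:  p_1=2·9+1=19,  q_1=2·1+0=2
a_2=3:  p_2=3·19+9=66,  q_2=3·2+1=7
a_3=3:  p_3=3·66+19=217,  q_3=3·7+2=23
a_4=2:  p_4=2·217+66=500,  q_4=2·23+7=53
a_5=18:  p_5=18·500+217=9217,  q_5=18·53+23=977
a_6=2:  p_6=2·9217+500=18934,  q_6=2·977+53=2007
a_7=3:  p_7=3·18934+9217=66019,  q_7=3·2007+977=6998
a_8=3:  p_8=3·66019+18934=216991,  q_8=3·6998+2007=23001
a_9=2:  p_9=2·216991+66019=500001,  q_9=2·23001+6998=53000
→ (500001, 53000).  Check: 500001²=250001000001, 89·53000²=250001000000, difference 1.
n=2: (500001,53000)∘(500001,53000) = (500001·500001+89·53000·53000, 500001·53000+53000·500001) = (500002000001,53000106000)
n=3: (500002000001,53000106000)∘(500001,53000) = (500001·500002000001+89·53000·53000106000, 500001·53000106000+53000·500002000001) = (500003000004500001,53000212000159000)
n=4: (500003000004500001,53000212000159000)∘(500001,53000) = (500001·500003000004500001+89·53000·53000212000159000, 500001·53000212000159000+53000·500003000004500001) = (500004000010000008000001,53000318000530000212000)
n=5: (500004000010000008000001,53000318000530000212000)∘(500001,53000) = (500001·500004000010000008000001+89·53000·53000318000530000212000, 500001·53000318000530000212000+53000·500004000010000008000001) = (500005000017500025000012500001,53000424001113001060000265000)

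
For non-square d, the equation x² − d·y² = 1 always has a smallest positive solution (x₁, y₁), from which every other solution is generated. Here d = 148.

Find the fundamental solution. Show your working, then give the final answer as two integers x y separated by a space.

√148 → a₀=12, period (6,24); ℓ=2 even so k=1
step 0: (12, 1)  from 12·(1,0) + (0,1)
step 1: (73, 6)  from 6·(12,1) + (1,0)
→ (73, 6).  Check: 73²=5329, 148·6²=5328, difference 1.

73 6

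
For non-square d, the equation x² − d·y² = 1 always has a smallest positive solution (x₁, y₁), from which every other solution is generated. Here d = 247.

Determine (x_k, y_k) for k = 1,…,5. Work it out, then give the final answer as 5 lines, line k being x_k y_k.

d=247: √d = [15; 1,2,1,1,9,1,9,1,1,2,1,30] (ℓ=12, even), read p_11/q_11
k=0  a_k=15  p_k/q_k = 15/1
…
k=5  a_k=9  p_k/q_k = 1053/67
…
k=8  a_k=1  p_k/q_k = 12683/807
…
k=10  a_k=2  p_k/q_k = 61089/3887
k=11  a_k=1  p_k/q_k = 85292/5427
(x₁, y₁) = (85292, 5427);  85292² − 247·5427² = 1 ✓
(85292+5427√247)^2 = 14549450527 + 925759368√247
(85292+5427√247)^3 = 2481903468612476 + 157919736025485√247
(85292+5427√247)^4 = 423373021275241155457 + 26938580249245573872√247
(85292+5427√247)^5 = 72220663458733833793864412 + 4595290773079387237355763√247

85292 5427
14549450527 925759368
2481903468612476 157919736025485
423373021275241155457 26938580249245573872
72220663458733833793864412 4595290773079387237355763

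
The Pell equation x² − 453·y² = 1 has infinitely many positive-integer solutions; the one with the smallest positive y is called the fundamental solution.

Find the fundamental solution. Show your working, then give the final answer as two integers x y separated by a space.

1653751 77700

√453 → a₀=21, period (3,1,1,10,14,10,1,1,3,42); ℓ=10 even so k=9
a_0=21:  p_0=21·1+0=21,  q_0=21·0+1=1
…
a_4=10:  p_4=10·149+85=1575,  q_4=10·7+4=74
a_5=14:  p_5=14·1575+149=22199,  q_5=14·74+7=1043
…
a_7=1:  p_7=1·223565+22199=245764,  q_7=1·10504+1043=11547
a_8=1:  p_8=1·245764+223565=469329,  q_8=1·11547+10504=22051
a_9=3:  p_9=3·469329+245764=1653751,  q_9=3·22051+11547=77700
fundamental: x₁=1653751, y₁=77700  (since 2734892370001 − 453·6037290000 = 1)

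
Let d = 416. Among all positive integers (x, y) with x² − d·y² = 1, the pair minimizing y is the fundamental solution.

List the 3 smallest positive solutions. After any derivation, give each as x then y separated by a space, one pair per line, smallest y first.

5201 255
54100801 2652510
562756526801 27591408765

√416 = [20; 2,1,1,9,1,1,2,40, …], period ℓ=8 (even) → k=7
step 0: (20, 1)  from 20·(1,0) + (0,1)
…
step 2: (61, 3)  from 1·(41,2) + (20,1)
step 3: (102, 5)  from 1·(61,3) + (41,2)
…
step 6: (2060, 101)  from 1·(1081,53) + (979,48)
step 7: (5201, 255)  from 2·(2060,101) + (1081,53)
(x₁, y₁) = (5201, 255);  5201² − 416·255² = 1 ✓
(x_2, y_2) = (5201·5201 + 416·255·255, 5201·255 + 255·5201) = (54100801, 2652510)
(x_3, y_3) = (5201·54100801 + 416·255·2652510, 5201·2652510 + 255·54100801) = (562756526801, 27591408765)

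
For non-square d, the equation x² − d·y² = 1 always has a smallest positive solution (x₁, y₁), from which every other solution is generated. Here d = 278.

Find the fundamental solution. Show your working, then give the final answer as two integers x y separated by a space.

√278 = [16; 1,2,16,2,1,32, …], period ℓ=6 (even) → k=5
a_0=16:  p_0=16·1+0=16,  q_0=16·0+1=1
…
a_2=2:  p_2=2·17+16=50,  q_2=2·1+1=3
…
a_4=2:  p_4=2·817+50=1684,  q_4=2·49+3=101
a_5=1:  p_5=1·1684+817=2501,  q_5=1·101+49=150
→ (2501, 150).  Check: 2501²=6255001, 278·150²=6255000, difference 1.

2501 150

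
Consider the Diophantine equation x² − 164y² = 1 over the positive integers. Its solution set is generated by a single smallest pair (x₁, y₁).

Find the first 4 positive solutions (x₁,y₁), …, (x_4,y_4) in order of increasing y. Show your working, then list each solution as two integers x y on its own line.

2049 160
8396801 655680
34410088449 2686976480
141012534067201 11011228959360

√164 → a₀=12, period (1,4,6,4,1,24); ℓ=6 even so k=5
i=0: a=12 ⇒ p=12, q=1
…
i=2: a=4 ⇒ p=64, q=5
i=3: a=6 ⇒ p=397, q=31
i=4: a=4 ⇒ p=1652, q=129
i=5: a=1 ⇒ p=2049, q=160
(x₁, y₁) = (2049, 160);  2049² − 164·160² = 1 ✓
(2049+160√164)^2 = 8396801 + 655680√164
(2049+160√164)^3 = 34410088449 + 2686976480√164
(2049+160√164)^4 = 141012534067201 + 11011228959360√164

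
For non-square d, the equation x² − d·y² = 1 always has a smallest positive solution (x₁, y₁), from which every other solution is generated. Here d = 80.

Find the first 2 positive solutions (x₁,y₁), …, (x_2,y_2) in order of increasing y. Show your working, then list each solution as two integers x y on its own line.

[8; 1,16] for √80; ℓ=2 ⇒ convergent index 1
a_0=8:  p_0=8·1+0=8,  q_0=8·0+1=1
a_1=1:  p_1=1·8+1=9,  q_1=1·1+0=1
fundamental: x₁=9, y₁=1  (since 81 − 80·1 = 1)
(x_2, y_2) = (9·9 + 80·1·1, 9·1 + 1·9) = (161, 18)

9 1
161 18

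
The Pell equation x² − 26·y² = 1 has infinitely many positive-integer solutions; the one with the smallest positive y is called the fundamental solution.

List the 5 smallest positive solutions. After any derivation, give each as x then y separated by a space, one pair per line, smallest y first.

51 10
5201 1020
530451 104030
54100801 10610040
5517751251 1082120050

√26 → a₀=5, period (10); ℓ=1 odd so k=1
a_0=5:  p_0=5·1+0=5,  q_0=5·0+1=1
a_1=10:  p_1=10·5+1=51,  q_1=10·1+0=10
→ (51, 10).  Check: 51²=2601, 26·10²=2600, difference 1.
k=2:  x_2 = 51·51+26·10·10 = 5201,  y_2 = 51·10+10·51 = 1020
k=3:  x_3 = 51·5201+26·10·1020 = 530451,  y_3 = 51·1020+10·5201 = 104030
k=4:  x_4 = 51·530451+26·10·104030 = 54100801,  y_4 = 51·104030+10·530451 = 10610040
k=5:  x_5 = 51·54100801+26·10·10610040 = 5517751251,  y_5 = 51·10610040+10·54100801 = 1082120050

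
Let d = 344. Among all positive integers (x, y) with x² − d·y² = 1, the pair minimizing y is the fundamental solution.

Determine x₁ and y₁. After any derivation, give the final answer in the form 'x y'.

10405 561

[18; 1,1,4,1,3,1,4,1,1,36] for √344; ℓ=10 ⇒ convergent index 9
a_0=18:  p_0=18·1+0=18,  q_0=18·0+1=1
…
a_8=1:  p_8=1·4711+983=5694,  q_8=1·254+53=307
a_9=1:  p_9=1·5694+4711=10405,  q_9=1·307+254=561
→ (10405, 561).  Check: 10405²=108264025, 344·561²=108264024, difference 1.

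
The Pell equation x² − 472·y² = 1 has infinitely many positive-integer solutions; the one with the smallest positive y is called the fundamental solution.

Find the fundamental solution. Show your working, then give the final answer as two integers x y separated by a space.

306917 14127

d=472: √d = [21; 1,2,1,1,1,…,2,1,42] (ℓ=14, even), read p_13/q_13
i=0: a=21 ⇒ p=21, q=1
…
i=2: a=2 ⇒ p=65, q=3
…
i=5: a=1 ⇒ p=239, q=11
i=6: a=4 ⇒ p=1108, q=51
…
i=9: a=1 ⇒ p=30003, q=1381
…
i=12: a=2 ⇒ p=222687, q=10250
i=13: a=1 ⇒ p=306917, q=14127
fundamental: x₁=306917, y₁=14127  (since 94198044889 − 472·199572129 = 1)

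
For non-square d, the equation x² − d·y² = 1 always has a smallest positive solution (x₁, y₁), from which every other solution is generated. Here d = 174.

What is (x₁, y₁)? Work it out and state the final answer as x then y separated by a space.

√174 = [13; 5,4,5,26, …], period ℓ=4 (even) → k=3
i=0: a=13 ⇒ p=13, q=1
…
i=2: a=4 ⇒ p=277, q=21
i=3: a=5 ⇒ p=1451, q=110
fundamental: x₁=1451, y₁=110  (since 2105401 − 174·12100 = 1)

1451 110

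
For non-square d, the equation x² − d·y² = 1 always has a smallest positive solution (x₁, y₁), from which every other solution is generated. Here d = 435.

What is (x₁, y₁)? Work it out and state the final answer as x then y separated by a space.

146 7

[20; 1,5,1,40] for √435; ℓ=4 ⇒ convergent index 3
k=0  a_k=20  p_k/q_k = 20/1
…
k=2  a_k=5  p_k/q_k = 125/6
k=3  a_k=1  p_k/q_k = 146/7
→ (146, 7).  Check: 146²=21316, 435·7²=21315, difference 1.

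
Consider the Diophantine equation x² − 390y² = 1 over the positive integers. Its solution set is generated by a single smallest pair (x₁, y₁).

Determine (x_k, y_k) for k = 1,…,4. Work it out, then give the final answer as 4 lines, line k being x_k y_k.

[19; 1,2,1,38] for √390; ℓ=4 ⇒ convergent index 3
k=0  a_k=19  p_k/q_k = 19/1
k=1  a_k=1  p_k/q_k = 20/1
k=2  a_k=2  p_k/q_k = 59/3
k=3  a_k=1  p_k/q_k = 79/4
(x₁, y₁) = (79, 4);  79² − 390·4² = 1 ✓
(x_2, y_2) = (79·79 + 390·4·4, 79·4 + 4·79) = (12481, 632)
(x_3, y_3) = (79·12481 + 390·4·632, 79·632 + 4·12481) = (1971919, 99852)
(x_4, y_4) = (79·1971919 + 390·4·99852, 79·99852 + 4·1971919) = (311550721, 15775984)

79 4
12481 632
1971919 99852
311550721 15775984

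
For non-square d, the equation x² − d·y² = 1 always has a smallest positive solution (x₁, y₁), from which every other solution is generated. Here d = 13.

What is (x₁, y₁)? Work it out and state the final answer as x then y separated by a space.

[3; 1,1,1,1,6] for √13; ℓ=5 ⇒ convergent index 9
a_0=3:  p_0=3·1+0=3,  q_0=3·0+1=1
…
a_2=1:  p_2=1·4+3=7,  q_2=1·1+1=2
a_3=1:  p_3=1·7+4=11,  q_3=1·2+1=3
a_4=1:  p_4=1·11+7=18,  q_4=1·3+2=5
a_5=6:  p_5=6·18+11=119,  q_5=6·5+3=33
a_6=1:  p_6=1·119+18=137,  q_6=1·33+5=38
…
a_8=1:  p_8=1·256+137=393,  q_8=1·71+38=109
a_9=1:  p_9=1·393+256=649,  q_9=1·109+71=180
→ (649, 180).  Check: 649²=421201, 13·180²=421200, difference 1.

649 180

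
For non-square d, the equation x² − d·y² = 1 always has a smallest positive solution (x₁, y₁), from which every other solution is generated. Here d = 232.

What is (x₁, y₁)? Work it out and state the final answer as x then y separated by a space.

d=232: √d = [15; 4,3,7,3,4,30] (ℓ=6, even), read p_5/q_5
k=0  a_k=15  p_k/q_k = 15/1
…
k=3  a_k=7  p_k/q_k = 1447/95
k=4  a_k=3  p_k/q_k = 4539/298
k=5  a_k=4  p_k/q_k = 19603/1287
→ (19603, 1287).  Check: 19603²=384277609, 232·1287²=384277608, difference 1.

19603 1287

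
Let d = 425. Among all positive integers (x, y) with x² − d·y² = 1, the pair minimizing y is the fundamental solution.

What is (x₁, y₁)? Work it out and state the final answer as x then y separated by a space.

143649 6968

√425 → a₀=20, period (1,1,1,1,1,1,40); ℓ=7 odd so k=13
a_0=20:  p_0=20·1+0=20,  q_0=20·0+1=1
a_1=1:  p_1=1·20+1=21,  q_1=1·1+0=1
a_2=1:  p_2=1·21+20=41,  q_2=1·1+1=2
a_3=1:  p_3=1·41+21=62,  q_3=1·2+1=3
…
a_5=1:  p_5=1·103+62=165,  q_5=1·5+3=8
…
a_7=40:  p_7=40·268+165=10885,  q_7=40·13+8=528
…
a_9=1:  p_9=1·11153+10885=22038,  q_9=1·541+528=1069
…
a_11=1:  p_11=1·33191+22038=55229,  q_11=1·1610+1069=2679
a_12=1:  p_12=1·55229+33191=88420,  q_12=1·2679+1610=4289
a_13=1:  p_13=1·88420+55229=143649,  q_13=1·4289+2679=6968
fundamental: x₁=143649, y₁=6968  (since 20635035201 − 425·48553024 = 1)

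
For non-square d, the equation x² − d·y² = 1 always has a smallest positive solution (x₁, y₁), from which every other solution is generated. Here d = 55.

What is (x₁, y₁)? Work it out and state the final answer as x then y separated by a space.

√55 = [7; 2,2,2,14, …], period ℓ=4 (even) → k=3
k=0  a_k=7  p_k/q_k = 7/1
…
k=2  a_k=2  p_k/q_k = 37/5
k=3  a_k=2  p_k/q_k = 89/12
(x₁, y₁) = (89, 12);  89² − 55·12² = 1 ✓

89 12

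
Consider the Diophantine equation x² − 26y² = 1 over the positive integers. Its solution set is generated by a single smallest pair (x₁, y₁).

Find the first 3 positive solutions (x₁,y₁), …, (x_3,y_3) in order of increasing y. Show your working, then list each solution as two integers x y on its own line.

51 10
5201 1020
530451 104030

d=26: √d = [5; 10] (ℓ=1, odd), read p_1/q_1
step 0: (5, 1)  from 5·(1,0) + (0,1)
step 1: (51, 10)  from 10·(5,1) + (1,0)
→ (51, 10).  Check: 51²=2601, 26·10²=2600, difference 1.
(51+10√26)^2 = 5201 + 1020√26
(51+10√26)^3 = 530451 + 104030√26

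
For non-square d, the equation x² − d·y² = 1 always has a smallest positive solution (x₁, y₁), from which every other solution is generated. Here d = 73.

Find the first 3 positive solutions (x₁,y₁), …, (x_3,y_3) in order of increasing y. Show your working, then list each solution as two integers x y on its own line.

2281249 267000
10408194000001 1218186966000
47487364308614281249 5557975596000801000

√73 → a₀=8, period (1,1,5,5,1,1,16); ℓ=7 odd so k=13
k=0  a_k=8  p_k/q_k = 8/1
k=1  a_k=1  p_k/q_k = 9/1
…
k=4  a_k=5  p_k/q_k = 487/57
…
k=7  a_k=16  p_k/q_k = 17669/2068
…
k=9  a_k=1  p_k/q_k = 36406/4261
k=10  a_k=5  p_k/q_k = 200767/23498
…
k=12  a_k=1  p_k/q_k = 1241008/145249
k=13  a_k=1  p_k/q_k = 2281249/267000
fundamental: x₁=2281249, y₁=267000  (since 5204097000001 − 73·71289000000 = 1)
n=2: (2281249,267000)∘(2281249,267000) = (2281249·2281249+73·267000·267000, 2281249·267000+267000·2281249) = (10408194000001,1218186966000)
n=3: (10408194000001,1218186966000)∘(2281249,267000) = (2281249·10408194000001+73·267000·1218186966000, 2281249·1218186966000+267000·10408194000001) = (47487364308614281249,5557975596000801000)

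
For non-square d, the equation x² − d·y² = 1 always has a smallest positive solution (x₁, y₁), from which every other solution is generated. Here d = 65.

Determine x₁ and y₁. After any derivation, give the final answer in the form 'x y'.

129 16

[8; 16] for √65; ℓ=1 ⇒ convergent index 1
i=0: a=8 ⇒ p=8, q=1
i=1: a=16 ⇒ p=129, q=16
(x₁, y₁) = (129, 16);  129² − 65·16² = 1 ✓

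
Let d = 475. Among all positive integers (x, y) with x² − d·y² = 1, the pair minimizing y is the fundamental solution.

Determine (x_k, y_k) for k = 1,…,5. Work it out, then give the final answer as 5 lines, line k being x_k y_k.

57799 2652
6681448801 306565896
772362118440199 35438404443156
89283516160768675201 4096608676513381392
10320995900380175197444999 473559769752155457709260

√475 → a₀=21, period (1,3,1,6,2,6,1,3,1,42); ℓ=10 even so k=9
i=0: a=21 ⇒ p=21, q=1
…
i=3: a=1 ⇒ p=109, q=5
…
i=6: a=6 ⇒ p=10287, q=472
i=7: a=1 ⇒ p=11878, q=545
i=8: a=3 ⇒ p=45921, q=2107
i=9: a=1 ⇒ p=57799, q=2652
→ (57799, 2652).  Check: 57799²=3340724401, 475·2652²=3340724400, difference 1.
(57799+2652√475)^2 = 6681448801 + 306565896√475
(57799+2652√475)^3 = 772362118440199 + 35438404443156√475
(57799+2652√475)^4 = 89283516160768675201 + 4096608676513381392√475
(57799+2652√475)^5 = 10320995900380175197444999 + 473559769752155457709260√475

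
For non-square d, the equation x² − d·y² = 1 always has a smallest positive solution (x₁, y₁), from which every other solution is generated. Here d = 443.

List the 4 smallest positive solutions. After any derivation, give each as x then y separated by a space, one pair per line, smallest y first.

442 21
390727 18564
345402226 16410555
305335177057 14506912056

d=443: √d = [21; 21,42] (ℓ=2, even), read p_1/q_1
a_0=21:  p_0=21·1+0=21,  q_0=21·0+1=1
a_1=21:  p_1=21·21+1=442,  q_1=21·1+0=21
(x₁, y₁) = (442, 21);  442² − 443·21² = 1 ✓
n=2: (442,21)∘(442,21) = (442·442+443·21·21, 442·21+21·442) = (390727,18564)
n=3: (390727,18564)∘(442,21) = (442·390727+443·21·18564, 442·18564+21·390727) = (345402226,16410555)
n=4: (345402226,16410555)∘(442,21) = (442·345402226+443·21·16410555, 442·16410555+21·345402226) = (305335177057,14506912056)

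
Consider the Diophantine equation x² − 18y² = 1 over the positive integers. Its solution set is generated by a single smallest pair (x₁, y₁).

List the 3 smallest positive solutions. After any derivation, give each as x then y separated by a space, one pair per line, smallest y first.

[4; 4,8] for √18; ℓ=2 ⇒ convergent index 1
a_0=4:  p_0=4·1+0=4,  q_0=4·0+1=1
a_1=4:  p_1=4·4+1=17,  q_1=4·1+0=4
→ (17, 4).  Check: 17²=289, 18·4²=288, difference 1.
k=2:  x_2 = 17·17+18·4·4 = 577,  y_2 = 17·4+4·17 = 136
k=3:  x_3 = 17·577+18·4·136 = 19601,  y_3 = 17·136+4·577 = 4620

17 4
577 136
19601 4620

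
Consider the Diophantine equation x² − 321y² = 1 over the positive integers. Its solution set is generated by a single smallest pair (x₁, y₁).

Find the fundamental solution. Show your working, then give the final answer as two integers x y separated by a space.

215 12

√321 = [17; 1,10,1,34, …], period ℓ=4 (even) → k=3
k=0  a_k=17  p_k/q_k = 17/1
k=1  a_k=1  p_k/q_k = 18/1
k=2  a_k=10  p_k/q_k = 197/11
k=3  a_k=1  p_k/q_k = 215/12
(x₁, y₁) = (215, 12);  215² − 321·12² = 1 ✓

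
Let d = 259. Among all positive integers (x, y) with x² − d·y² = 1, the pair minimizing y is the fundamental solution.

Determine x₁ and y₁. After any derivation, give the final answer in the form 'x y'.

847225 52644

[16; 10,1,2,3,4,3,2,1,10,32] for √259; ℓ=10 ⇒ convergent index 9
a_0=16:  p_0=16·1+0=16,  q_0=16·0+1=1
a_1=10:  p_1=10·16+1=161,  q_1=10·1+0=10
a_2=1:  p_2=1·161+16=177,  q_2=1·10+1=11
a_3=2:  p_3=2·177+161=515,  q_3=2·11+10=32
a_4=3:  p_4=3·515+177=1722,  q_4=3·32+11=107
a_5=4:  p_5=4·1722+515=7403,  q_5=4·107+32=460
a_6=3:  p_6=3·7403+1722=23931,  q_6=3·460+107=1487
a_7=2:  p_7=2·23931+7403=55265,  q_7=2·1487+460=3434
a_8=1:  p_8=1·55265+23931=79196,  q_8=1·3434+1487=4921
a_9=10:  p_9=10·79196+55265=847225,  q_9=10·4921+3434=52644
(x₁, y₁) = (847225, 52644);  847225² − 259·52644² = 1 ✓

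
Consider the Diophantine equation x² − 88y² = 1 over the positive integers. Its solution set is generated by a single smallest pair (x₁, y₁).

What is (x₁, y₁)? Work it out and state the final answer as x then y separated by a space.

√88 = [9; 2,1,1,1,2,18, …], period ℓ=6 (even) → k=5
i=0: a=9 ⇒ p=9, q=1
…
i=2: a=1 ⇒ p=28, q=3
…
i=4: a=1 ⇒ p=75, q=8
i=5: a=2 ⇒ p=197, q=21
→ (197, 21).  Check: 197²=38809, 88·21²=38808, difference 1.

197 21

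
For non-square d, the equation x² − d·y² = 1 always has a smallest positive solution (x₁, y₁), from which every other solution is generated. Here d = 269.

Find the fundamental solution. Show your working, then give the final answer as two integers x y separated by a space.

13449 820

[16; 2,2,32] for √269; ℓ=3 ⇒ convergent index 5
i=0: a=16 ⇒ p=16, q=1
…
i=2: a=2 ⇒ p=82, q=5
i=3: a=32 ⇒ p=2657, q=162
i=4: a=2 ⇒ p=5396, q=329
i=5: a=2 ⇒ p=13449, q=820
→ (13449, 820).  Check: 13449²=180875601, 269·820²=180875600, difference 1.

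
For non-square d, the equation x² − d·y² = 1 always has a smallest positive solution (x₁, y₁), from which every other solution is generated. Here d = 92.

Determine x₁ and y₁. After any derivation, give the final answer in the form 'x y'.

1151 120

d=92: √d = [9; 1,1,2,4,2,1,1,18] (ℓ=8, even), read p_7/q_7
i=0: a=9 ⇒ p=9, q=1
i=1: a=1 ⇒ p=10, q=1
…
i=6: a=1 ⇒ p=681, q=71
i=7: a=1 ⇒ p=1151, q=120
(x₁, y₁) = (1151, 120);  1151² − 92·120² = 1 ✓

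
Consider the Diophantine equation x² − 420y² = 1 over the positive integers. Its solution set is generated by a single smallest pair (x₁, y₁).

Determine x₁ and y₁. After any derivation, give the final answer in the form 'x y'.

41 2

[20; 2,40] for √420; ℓ=2 ⇒ convergent index 1
a_0=20:  p_0=20·1+0=20,  q_0=20·0+1=1
a_1=2:  p_1=2·20+1=41,  q_1=2·1+0=2
fundamental: x₁=41, y₁=2  (since 1681 − 420·4 = 1)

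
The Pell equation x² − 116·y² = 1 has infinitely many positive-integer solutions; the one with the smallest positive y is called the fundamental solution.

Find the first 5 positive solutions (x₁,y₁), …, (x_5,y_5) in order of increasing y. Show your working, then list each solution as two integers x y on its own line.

9801 910
192119201 17837820
3765920568201 349656946730
73819574785756801 6853975451963640
1447011301184484245001 134351626459734324550

d=116: √d = [10; 1,3,2,1,4,1,2,3,1,20] (ℓ=10, even), read p_9/q_9
step 0: (10, 1)  from 10·(1,0) + (0,1)
…
step 4: (140, 13)  from 1·(97,9) + (43,4)
…
step 6: (797, 74)  from 1·(657,61) + (140,13)
…
step 8: (7550, 701)  from 3·(2251,209) + (797,74)
step 9: (9801, 910)  from 1·(7550,701) + (2251,209)
(x₁, y₁) = (9801, 910);  9801² − 116·910² = 1 ✓
(9801+910√116)^2 = 192119201 + 17837820√116
(9801+910√116)^3 = 3765920568201 + 349656946730√116
(9801+910√116)^4 = 73819574785756801 + 6853975451963640√116
(9801+910√116)^5 = 1447011301184484245001 + 134351626459734324550√116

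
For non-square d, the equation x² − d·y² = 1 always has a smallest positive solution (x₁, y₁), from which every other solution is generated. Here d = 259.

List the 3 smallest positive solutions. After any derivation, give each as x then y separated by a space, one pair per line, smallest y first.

847225 52644
1435580401249 89202625800
2432519210895520825 151149389286757356

√259 = [16; 10,1,2,3,4,3,2,1,10,32, …], period ℓ=10 (even) → k=9
i=0: a=16 ⇒ p=16, q=1
i=1: a=10 ⇒ p=161, q=10
i=2: a=1 ⇒ p=177, q=11
i=3: a=2 ⇒ p=515, q=32
i=4: a=3 ⇒ p=1722, q=107
i=5: a=4 ⇒ p=7403, q=460
i=6: a=3 ⇒ p=23931, q=1487
…
i=8: a=1 ⇒ p=79196, q=4921
i=9: a=10 ⇒ p=847225, q=52644
fundamental: x₁=847225, y₁=52644  (since 717790200625 − 259·2771390736 = 1)
(x_2, y_2) = (847225·847225 + 259·52644·52644, 847225·52644 + 52644·847225) = (1435580401249, 89202625800)
(x_3, y_3) = (847225·1435580401249 + 259·52644·89202625800, 847225·89202625800 + 52644·1435580401249) = (2432519210895520825, 151149389286757356)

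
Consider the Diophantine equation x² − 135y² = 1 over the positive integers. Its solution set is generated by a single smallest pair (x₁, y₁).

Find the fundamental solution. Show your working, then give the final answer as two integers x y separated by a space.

√135 = [11; 1,1,1,1,1,1,1,22, …], period ℓ=8 (even) → k=7
k=0  a_k=11  p_k/q_k = 11/1
k=1  a_k=1  p_k/q_k = 12/1
k=2  a_k=1  p_k/q_k = 23/2
k=3  a_k=1  p_k/q_k = 35/3
…
k=5  a_k=1  p_k/q_k = 93/8
k=6  a_k=1  p_k/q_k = 151/13
k=7  a_k=1  p_k/q_k = 244/21
→ (244, 21).  Check: 244²=59536, 135·21²=59535, difference 1.

244 21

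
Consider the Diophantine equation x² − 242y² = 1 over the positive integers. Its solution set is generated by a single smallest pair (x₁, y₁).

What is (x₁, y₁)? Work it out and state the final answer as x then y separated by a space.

19601 1260

[15; 1,1,3,1,14,1,3,1,1,30] for √242; ℓ=10 ⇒ convergent index 9
step 0: (15, 1)  from 15·(1,0) + (0,1)
…
step 3: (109, 7)  from 3·(31,2) + (16,1)
step 4: (140, 9)  from 1·(109,7) + (31,2)
step 5: (2069, 133)  from 14·(140,9) + (109,7)
step 6: (2209, 142)  from 1·(2069,133) + (140,9)
…
step 8: (10905, 701)  from 1·(8696,559) + (2209,142)
step 9: (19601, 1260)  from 1·(10905,701) + (8696,559)
fundamental: x₁=19601, y₁=1260  (since 384199201 − 242·1587600 = 1)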